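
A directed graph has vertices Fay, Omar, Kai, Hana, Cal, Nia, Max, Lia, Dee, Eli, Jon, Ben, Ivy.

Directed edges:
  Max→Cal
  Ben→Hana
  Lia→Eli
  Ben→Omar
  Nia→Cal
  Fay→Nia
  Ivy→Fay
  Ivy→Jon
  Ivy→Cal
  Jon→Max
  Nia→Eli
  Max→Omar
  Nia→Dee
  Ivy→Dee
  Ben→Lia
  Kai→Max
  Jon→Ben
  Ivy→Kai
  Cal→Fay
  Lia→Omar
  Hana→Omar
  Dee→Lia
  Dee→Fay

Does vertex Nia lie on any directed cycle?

Yes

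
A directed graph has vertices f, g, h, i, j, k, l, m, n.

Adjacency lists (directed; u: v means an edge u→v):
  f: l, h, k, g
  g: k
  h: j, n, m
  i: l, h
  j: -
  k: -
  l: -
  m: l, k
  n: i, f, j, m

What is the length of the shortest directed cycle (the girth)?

3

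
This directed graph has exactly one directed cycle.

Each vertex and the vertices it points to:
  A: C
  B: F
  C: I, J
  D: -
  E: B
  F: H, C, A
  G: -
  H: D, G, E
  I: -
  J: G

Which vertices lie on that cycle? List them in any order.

DFS with gray/black marking from F:
F gray
  H gray
    D gray
    D black
    G gray
    G black
    E gray
      B gray
        B→F: F is gray → back edge
Back edge closes the cycle F → H → E → B → F; its vertices are {B, E, F, H}.

B, E, F, H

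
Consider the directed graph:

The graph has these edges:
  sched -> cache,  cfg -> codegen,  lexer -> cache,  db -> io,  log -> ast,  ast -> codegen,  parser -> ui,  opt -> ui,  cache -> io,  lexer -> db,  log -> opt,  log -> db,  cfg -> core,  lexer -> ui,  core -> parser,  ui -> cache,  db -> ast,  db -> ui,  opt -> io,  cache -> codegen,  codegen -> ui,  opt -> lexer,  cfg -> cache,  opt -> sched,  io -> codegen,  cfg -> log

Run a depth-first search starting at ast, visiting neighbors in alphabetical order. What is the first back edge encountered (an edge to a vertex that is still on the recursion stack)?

DFS from ast (visiting neighbors in alphabetical order); mark gray on enter, black on exit:
ast gray
  codegen gray
    ui gray
      cache gray
        cache→codegen: codegen is gray → back edge
First back edge: cache → codegen.

cache->codegen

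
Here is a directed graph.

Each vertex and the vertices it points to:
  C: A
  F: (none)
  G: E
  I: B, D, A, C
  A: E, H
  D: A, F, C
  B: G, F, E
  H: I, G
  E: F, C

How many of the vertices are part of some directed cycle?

8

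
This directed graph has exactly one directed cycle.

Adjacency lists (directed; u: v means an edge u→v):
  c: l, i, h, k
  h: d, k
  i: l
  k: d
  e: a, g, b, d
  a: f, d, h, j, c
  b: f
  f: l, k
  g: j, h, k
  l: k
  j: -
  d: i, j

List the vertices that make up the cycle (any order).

d, i, k, l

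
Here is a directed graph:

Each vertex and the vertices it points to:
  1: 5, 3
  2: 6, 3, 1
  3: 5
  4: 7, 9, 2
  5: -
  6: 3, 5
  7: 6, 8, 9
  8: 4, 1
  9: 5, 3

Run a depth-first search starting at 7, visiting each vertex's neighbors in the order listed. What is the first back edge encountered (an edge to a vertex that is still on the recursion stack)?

4->7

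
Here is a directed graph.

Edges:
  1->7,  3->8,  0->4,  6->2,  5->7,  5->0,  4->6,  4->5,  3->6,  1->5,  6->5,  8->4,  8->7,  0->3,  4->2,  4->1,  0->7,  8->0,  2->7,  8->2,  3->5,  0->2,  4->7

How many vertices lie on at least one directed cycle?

A vertex is on a directed cycle iff it belongs to a strongly connected component of size ≥ 2 (or has a self-loop).
The vertices on cycles are {0, 1, 3, 4, 5, 6, 8} — 7 in total.

7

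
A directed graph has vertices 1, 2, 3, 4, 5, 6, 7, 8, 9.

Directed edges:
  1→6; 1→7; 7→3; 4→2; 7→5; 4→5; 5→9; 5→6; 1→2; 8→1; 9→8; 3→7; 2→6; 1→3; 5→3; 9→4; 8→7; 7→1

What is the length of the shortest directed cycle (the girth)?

2

For each vertex v, BFS finds the shortest path from v back to v.
The shortest such closed walk is 1 → 7 → 1, length 2.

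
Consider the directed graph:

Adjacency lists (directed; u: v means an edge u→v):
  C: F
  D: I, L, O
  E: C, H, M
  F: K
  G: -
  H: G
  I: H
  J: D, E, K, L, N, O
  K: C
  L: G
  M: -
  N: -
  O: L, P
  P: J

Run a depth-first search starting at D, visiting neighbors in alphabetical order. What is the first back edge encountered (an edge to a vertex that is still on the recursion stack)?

J→D

DFS from D (visiting neighbors in alphabetical order); mark gray on enter, black on exit:
D gray
  I gray
    H gray
      G gray
      G black
    H black
  I black
  L gray
    L→G: G black — skip
  L black
  O gray
    O→L: L black — skip
    P gray
      J gray
        J→D: D is gray → back edge
First back edge: J → D.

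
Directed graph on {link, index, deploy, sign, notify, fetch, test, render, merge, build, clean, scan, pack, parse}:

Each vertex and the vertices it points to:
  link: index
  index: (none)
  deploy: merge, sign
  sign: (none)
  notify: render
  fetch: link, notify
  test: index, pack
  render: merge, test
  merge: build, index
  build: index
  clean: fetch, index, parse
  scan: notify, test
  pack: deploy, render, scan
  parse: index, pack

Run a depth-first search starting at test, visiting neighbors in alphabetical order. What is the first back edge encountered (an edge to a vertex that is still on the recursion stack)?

render->test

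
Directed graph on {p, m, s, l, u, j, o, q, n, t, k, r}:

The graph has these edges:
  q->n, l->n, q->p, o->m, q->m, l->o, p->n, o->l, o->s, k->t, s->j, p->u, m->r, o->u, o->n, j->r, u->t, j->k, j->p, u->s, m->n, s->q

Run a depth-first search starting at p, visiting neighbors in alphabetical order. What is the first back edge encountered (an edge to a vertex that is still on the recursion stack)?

DFS from p (visiting neighbors in alphabetical order); mark gray on enter, black on exit:
p gray
  n gray
  n black
  u gray
    s gray
      j gray
        k gray
          t gray
          t black
        k black
        j→p: p is gray → back edge
First back edge: j → p.

j→p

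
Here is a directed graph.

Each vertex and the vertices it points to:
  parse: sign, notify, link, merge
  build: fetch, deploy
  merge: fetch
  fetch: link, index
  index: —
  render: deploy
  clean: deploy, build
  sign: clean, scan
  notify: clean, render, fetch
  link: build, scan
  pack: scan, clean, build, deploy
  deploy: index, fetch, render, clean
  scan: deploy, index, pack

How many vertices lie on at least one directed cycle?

8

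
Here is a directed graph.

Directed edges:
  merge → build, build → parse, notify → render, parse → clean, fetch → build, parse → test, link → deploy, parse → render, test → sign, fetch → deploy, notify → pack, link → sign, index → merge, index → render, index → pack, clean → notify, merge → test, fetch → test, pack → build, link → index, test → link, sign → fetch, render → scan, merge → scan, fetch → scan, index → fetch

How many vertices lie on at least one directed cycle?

A vertex is on a directed cycle iff it belongs to a strongly connected component of size ≥ 2 (or has a self-loop).
The vertices on cycles are {link, pack, sign, test, build, clean, fetch, index, merge, parse, notify} — 11 in total.

11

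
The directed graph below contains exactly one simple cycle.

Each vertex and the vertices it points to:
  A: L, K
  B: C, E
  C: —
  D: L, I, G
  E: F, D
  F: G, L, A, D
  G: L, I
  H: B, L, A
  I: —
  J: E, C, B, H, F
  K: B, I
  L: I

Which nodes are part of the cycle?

A, B, E, F, K

DFS with gray/black marking from B:
B gray
  C gray
  C black
  E gray
    F gray
      G gray
        L gray
          I gray
          I black
        L black
        G→I: I black — skip
      G black
      F→L: L black — skip
      A gray
        A→L: L black — skip
        K gray
          K→B: B is gray → back edge
Back edge closes the cycle B → E → F → A → K → B; its vertices are {A, B, E, F, K}.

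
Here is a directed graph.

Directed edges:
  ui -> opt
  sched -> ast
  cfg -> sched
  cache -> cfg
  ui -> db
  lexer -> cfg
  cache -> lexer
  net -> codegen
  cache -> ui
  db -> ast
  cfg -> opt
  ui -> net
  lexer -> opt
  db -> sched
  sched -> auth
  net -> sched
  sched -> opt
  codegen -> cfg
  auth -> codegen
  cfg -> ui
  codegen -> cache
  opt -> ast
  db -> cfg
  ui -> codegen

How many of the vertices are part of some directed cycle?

9

A vertex is on a directed cycle iff it belongs to a strongly connected component of size ≥ 2 (or has a self-loop).
The vertices on cycles are {db, ui, cfg, net, auth, cache, lexer, sched, codegen} — 9 in total.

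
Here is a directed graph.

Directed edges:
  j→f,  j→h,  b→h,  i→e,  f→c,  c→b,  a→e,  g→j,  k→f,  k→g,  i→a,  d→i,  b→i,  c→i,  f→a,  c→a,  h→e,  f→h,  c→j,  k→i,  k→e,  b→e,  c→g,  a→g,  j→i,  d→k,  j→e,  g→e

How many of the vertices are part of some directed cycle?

A vertex is on a directed cycle iff it belongs to a strongly connected component of size ≥ 2 (or has a self-loop).
The vertices on cycles are {a, b, c, f, g, i, j} — 7 in total.

7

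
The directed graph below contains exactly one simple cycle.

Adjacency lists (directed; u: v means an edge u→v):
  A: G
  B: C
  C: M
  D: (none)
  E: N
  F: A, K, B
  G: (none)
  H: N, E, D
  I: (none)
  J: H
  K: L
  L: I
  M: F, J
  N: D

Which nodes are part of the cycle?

B, C, F, M

DFS with gray/black marking from M:
M gray
  F gray
    A gray
      G gray
      G black
    A black
    K gray
      L gray
        I gray
        I black
      L black
    K black
    B gray
      C gray
        C→M: M is gray → back edge
Back edge closes the cycle M → F → B → C → M; its vertices are {B, C, F, M}.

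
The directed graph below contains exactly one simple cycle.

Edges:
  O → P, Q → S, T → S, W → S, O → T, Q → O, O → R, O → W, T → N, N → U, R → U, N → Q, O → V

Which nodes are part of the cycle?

DFS with gray/black marking from Q:
Q gray
  S gray
  S black
  O gray
    R gray
      U gray
      U black
    R black
    P gray
    P black
    W gray
      W→S: S black — skip
    W black
    T gray
      T→S: S black — skip
      N gray
        N→U: U black — skip
        N→Q: Q is gray → back edge
Back edge closes the cycle Q → O → T → N → Q; its vertices are {N, O, Q, T}.

N, O, Q, T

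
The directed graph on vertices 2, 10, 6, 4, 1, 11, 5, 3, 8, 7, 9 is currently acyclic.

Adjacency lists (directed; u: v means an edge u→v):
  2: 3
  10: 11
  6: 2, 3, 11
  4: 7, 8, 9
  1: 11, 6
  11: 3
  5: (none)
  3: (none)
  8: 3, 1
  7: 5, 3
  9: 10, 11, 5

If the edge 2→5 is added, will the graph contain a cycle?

No

Adding 2→5 creates a cycle iff 5 can already reach 2.
Explore from 5: no path reaches 2. The graph stays acyclic.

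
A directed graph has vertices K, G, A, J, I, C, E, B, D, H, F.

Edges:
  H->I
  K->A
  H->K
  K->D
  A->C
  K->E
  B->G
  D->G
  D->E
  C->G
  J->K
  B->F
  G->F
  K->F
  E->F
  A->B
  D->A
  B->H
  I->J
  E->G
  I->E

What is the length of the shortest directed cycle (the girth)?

4

For each vertex v, BFS finds the shortest path from v back to v.
The shortest such closed walk is H → K → A → B → H, length 4.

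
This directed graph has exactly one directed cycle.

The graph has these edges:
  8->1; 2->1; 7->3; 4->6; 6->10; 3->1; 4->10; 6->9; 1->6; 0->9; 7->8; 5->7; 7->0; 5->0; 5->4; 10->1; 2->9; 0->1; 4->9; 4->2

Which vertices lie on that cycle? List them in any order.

DFS with gray/black marking from 6:
6 gray
  9 gray
  9 black
  10 gray
    1 gray
      1→6: 6 is gray → back edge
Back edge closes the cycle 6 → 10 → 1 → 6; its vertices are {1, 6, 10}.

1, 6, 10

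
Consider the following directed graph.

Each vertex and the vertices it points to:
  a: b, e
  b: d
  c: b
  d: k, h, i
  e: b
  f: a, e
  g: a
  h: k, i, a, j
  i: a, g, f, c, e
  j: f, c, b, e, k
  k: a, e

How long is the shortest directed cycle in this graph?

4

For each vertex v, BFS finds the shortest path from v back to v.
The shortest such closed walk is d → h → a → b → d, length 4.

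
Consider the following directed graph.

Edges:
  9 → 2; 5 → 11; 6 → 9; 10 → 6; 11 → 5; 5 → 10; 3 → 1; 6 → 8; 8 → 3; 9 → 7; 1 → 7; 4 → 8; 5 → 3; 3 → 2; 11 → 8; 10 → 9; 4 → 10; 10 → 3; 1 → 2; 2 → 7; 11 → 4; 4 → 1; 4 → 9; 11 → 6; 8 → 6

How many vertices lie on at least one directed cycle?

4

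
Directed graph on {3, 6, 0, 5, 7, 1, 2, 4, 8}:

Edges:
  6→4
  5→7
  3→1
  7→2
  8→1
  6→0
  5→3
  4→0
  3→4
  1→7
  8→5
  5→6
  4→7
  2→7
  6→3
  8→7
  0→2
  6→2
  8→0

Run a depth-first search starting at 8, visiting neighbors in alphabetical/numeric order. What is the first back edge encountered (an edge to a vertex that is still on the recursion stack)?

7→2

DFS from 8 (visiting neighbors in alphabetical/numeric order); mark gray on enter, black on exit:
8 gray
  0 gray
    2 gray
      7 gray
        7→2: 2 is gray → back edge
First back edge: 7 → 2.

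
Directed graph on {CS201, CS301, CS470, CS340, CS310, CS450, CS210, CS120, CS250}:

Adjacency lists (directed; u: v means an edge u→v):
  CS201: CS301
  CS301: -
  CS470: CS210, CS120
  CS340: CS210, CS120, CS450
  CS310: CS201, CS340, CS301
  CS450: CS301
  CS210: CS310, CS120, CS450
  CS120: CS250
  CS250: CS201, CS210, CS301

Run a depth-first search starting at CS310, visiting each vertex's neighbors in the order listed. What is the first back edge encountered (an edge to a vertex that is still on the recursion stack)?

CS210->CS310

DFS from CS310 (visiting each vertex's neighbors in the order listed); mark gray on enter, black on exit:
CS310 gray
  CS201 gray
    CS301 gray
    CS301 black
  CS201 black
  CS340 gray
    CS210 gray
      CS210→CS310: CS310 is gray → back edge
First back edge: CS210 → CS310.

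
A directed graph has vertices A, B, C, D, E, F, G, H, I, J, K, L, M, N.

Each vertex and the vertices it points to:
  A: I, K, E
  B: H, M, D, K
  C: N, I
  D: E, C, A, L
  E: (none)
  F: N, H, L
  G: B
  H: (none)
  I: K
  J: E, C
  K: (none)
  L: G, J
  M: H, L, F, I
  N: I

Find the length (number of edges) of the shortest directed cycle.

4

For each vertex v, BFS finds the shortest path from v back to v.
The shortest such closed walk is B → D → L → G → B, length 4.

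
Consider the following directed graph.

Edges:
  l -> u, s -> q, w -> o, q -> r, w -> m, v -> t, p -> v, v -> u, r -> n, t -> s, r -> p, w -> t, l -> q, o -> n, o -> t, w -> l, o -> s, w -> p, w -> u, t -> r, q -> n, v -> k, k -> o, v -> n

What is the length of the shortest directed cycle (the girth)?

4

For each vertex v, BFS finds the shortest path from v back to v.
The shortest such closed walk is p → v → t → r → p, length 4.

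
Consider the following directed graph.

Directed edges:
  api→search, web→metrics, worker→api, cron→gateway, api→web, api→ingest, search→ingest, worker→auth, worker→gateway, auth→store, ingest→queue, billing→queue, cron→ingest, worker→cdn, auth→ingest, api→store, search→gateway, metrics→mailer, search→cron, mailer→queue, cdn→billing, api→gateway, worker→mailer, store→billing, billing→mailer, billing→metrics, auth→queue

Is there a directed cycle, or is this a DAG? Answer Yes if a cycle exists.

DFS with white/gray/black marking, starting from mailer:
mailer gray
  queue gray
  queue black
mailer black
gateway gray
gateway black
cron gray
  cron→gateway: gateway black — skip
  ingest gray
    ingest→queue: queue black — skip
  ingest black
cron black
search gray
  search→cron: cron black — skip
  search→ingest: ingest black — skip
  search→gateway: gateway black — skip
search black
web gray
  metrics gray
    metrics→mailer: mailer black — skip
  metrics black
web black
billing gray
  billing→mailer: mailer black — skip
  billing→queue: queue black — skip
  billing→metrics: metrics black — skip
billing black
auth gray
  auth→ingest: ingest black — skip
  auth→queue: queue black — skip
  store gray
    store→billing: billing black — skip
  store black
auth black
api gray
  api→web: web black — skip
  api→search: search black — skip
  api→gateway: gateway black — skip
  api→store: store black — skip
  api→ingest: ingest black — skip
api black
cdn gray
  cdn→billing: billing black — skip
cdn black
worker gray
  worker→auth: auth black — skip
  worker→gateway: gateway black — skip
  worker→cdn: cdn black — skip
  worker→api: api black — skip
  worker→mailer: mailer black — skip
worker black
Every edge goes to a white or black vertex — no back edge, so the graph is acyclic.

No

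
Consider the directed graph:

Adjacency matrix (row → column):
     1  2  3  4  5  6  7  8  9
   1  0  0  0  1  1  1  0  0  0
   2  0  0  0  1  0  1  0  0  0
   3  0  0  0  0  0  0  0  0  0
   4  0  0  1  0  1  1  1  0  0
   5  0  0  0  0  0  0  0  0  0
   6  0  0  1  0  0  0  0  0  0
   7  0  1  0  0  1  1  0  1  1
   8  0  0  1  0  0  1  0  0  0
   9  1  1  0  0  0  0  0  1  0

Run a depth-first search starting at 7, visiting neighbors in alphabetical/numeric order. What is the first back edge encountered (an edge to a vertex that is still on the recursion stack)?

4→7

DFS from 7 (visiting neighbors in alphabetical/numeric order); mark gray on enter, black on exit:
7 gray
  2 gray
    4 gray
      3 gray
      3 black
      5 gray
      5 black
      6 gray
        6→3: 3 black — skip
      6 black
      4→7: 7 is gray → back edge
First back edge: 4 → 7.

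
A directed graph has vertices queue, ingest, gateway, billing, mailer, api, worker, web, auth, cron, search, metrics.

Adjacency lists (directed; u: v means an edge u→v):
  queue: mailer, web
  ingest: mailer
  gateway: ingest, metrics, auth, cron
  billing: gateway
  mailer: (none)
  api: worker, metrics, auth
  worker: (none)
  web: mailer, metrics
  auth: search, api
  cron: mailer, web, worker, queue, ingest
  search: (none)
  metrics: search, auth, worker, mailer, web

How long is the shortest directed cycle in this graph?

For each vertex v, BFS finds the shortest path from v back to v.
The shortest such closed walk is auth → api → auth, length 2.

2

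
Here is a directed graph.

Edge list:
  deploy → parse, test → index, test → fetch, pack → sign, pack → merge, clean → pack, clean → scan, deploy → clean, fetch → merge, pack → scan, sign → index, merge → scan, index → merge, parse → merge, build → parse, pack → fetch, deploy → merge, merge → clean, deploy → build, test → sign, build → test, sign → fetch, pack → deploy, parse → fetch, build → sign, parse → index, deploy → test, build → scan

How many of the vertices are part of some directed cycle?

10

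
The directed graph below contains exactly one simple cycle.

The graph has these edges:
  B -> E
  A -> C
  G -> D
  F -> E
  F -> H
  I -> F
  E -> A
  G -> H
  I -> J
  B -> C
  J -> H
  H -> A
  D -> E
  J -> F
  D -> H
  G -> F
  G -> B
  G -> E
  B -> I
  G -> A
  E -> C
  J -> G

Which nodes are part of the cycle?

B, G, I, J

DFS with gray/black marking from I:
I gray
  J gray
    G gray
      A gray
        C gray
        C black
      A black
      E gray
        E→C: C black — skip
        E→A: A black — skip
      E black
      B gray
        B→I: I is gray → back edge
Back edge closes the cycle I → J → G → B → I; its vertices are {B, G, I, J}.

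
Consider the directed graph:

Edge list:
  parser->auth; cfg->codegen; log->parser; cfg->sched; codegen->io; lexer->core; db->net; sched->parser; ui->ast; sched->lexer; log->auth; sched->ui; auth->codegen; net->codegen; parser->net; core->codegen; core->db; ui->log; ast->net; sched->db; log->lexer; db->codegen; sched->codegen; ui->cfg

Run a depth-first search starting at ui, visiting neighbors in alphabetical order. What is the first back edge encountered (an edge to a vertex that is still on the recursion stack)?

DFS from ui (visiting neighbors in alphabetical order); mark gray on enter, black on exit:
ui gray
  ast gray
    net gray
      codegen gray
        io gray
        io black
      codegen black
    net black
  ast black
  cfg gray
    cfg→codegen: codegen black — skip
    sched gray
      sched→codegen: codegen black — skip
      db gray
        db→codegen: codegen black — skip
        db→net: net black — skip
      db black
      lexer gray
        core gray
          core→codegen: codegen black — skip
          core→db: db black — skip
        core black
      lexer black
      parser gray
        auth gray
          auth→codegen: codegen black — skip
        auth black
        parser→net: net black — skip
      parser black
      sched→ui: ui is gray → back edge
First back edge: sched → ui.

sched->ui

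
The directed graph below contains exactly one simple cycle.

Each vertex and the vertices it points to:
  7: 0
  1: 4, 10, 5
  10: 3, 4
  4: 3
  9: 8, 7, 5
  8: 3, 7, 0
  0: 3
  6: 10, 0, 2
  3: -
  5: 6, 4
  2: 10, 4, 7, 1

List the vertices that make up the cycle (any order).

DFS with gray/black marking from 5:
5 gray
  6 gray
    10 gray
      3 gray
      3 black
      4 gray
        4→3: 3 black — skip
      4 black
    10 black
    0 gray
      0→3: 3 black — skip
    0 black
    2 gray
      2→10: 10 black — skip
      2→4: 4 black — skip
      7 gray
        7→0: 0 black — skip
      7 black
      1 gray
        1→4: 4 black — skip
        1→10: 10 black — skip
        1→5: 5 is gray → back edge
Back edge closes the cycle 5 → 6 → 2 → 1 → 5; its vertices are {1, 2, 5, 6}.

1, 2, 5, 6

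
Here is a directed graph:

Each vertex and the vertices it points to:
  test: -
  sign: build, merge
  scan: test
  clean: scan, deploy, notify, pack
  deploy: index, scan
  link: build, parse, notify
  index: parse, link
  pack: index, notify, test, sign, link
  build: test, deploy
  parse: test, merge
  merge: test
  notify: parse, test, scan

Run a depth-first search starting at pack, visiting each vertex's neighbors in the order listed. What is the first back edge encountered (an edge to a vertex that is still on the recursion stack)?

deploy->index

DFS from pack (visiting each vertex's neighbors in the order listed); mark gray on enter, black on exit:
pack gray
  index gray
    parse gray
      test gray
      test black
      merge gray
        merge→test: test black — skip
      merge black
    parse black
    link gray
      build gray
        build→test: test black — skip
        deploy gray
          deploy→index: index is gray → back edge
First back edge: deploy → index.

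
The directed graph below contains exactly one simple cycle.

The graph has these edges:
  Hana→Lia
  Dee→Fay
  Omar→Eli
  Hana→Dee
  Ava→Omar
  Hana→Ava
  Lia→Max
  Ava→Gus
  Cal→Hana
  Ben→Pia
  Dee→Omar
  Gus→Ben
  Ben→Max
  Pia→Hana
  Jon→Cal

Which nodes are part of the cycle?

DFS with gray/black marking from Hana:
Hana gray
  Dee gray
    Fay gray
    Fay black
    Omar gray
      Eli gray
      Eli black
    Omar black
  Dee black
  Ava gray
    Ava→Omar: Omar black — skip
    Gus gray
      Ben gray
        Max gray
        Max black
        Pia gray
          Pia→Hana: Hana is gray → back edge
Back edge closes the cycle Hana → Ava → Gus → Ben → Pia → Hana; its vertices are {Ava, Ben, Gus, Pia, Hana}.

Ava, Ben, Gus, Pia, Hana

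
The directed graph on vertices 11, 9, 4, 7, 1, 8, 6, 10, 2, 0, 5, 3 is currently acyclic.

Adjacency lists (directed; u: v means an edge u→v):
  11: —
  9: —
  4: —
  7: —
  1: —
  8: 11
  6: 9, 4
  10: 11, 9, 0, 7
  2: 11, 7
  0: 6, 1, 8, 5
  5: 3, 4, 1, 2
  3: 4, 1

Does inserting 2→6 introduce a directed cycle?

No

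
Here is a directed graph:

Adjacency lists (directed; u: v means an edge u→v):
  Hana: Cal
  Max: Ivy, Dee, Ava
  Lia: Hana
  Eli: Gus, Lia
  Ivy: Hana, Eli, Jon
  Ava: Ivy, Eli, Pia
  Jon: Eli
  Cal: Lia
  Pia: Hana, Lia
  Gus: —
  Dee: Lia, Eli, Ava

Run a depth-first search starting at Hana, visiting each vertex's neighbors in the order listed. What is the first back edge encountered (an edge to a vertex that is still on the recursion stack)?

DFS from Hana (visiting each vertex's neighbors in the order listed); mark gray on enter, black on exit:
Hana gray
  Cal gray
    Lia gray
      Lia→Hana: Hana is gray → back edge
First back edge: Lia → Hana.

Lia→Hana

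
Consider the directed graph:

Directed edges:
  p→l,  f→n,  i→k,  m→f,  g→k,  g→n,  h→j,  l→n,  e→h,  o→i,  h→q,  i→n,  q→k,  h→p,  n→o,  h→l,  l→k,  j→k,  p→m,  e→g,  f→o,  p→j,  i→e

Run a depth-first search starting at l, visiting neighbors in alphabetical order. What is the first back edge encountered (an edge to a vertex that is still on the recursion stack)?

DFS from l (visiting neighbors in alphabetical order); mark gray on enter, black on exit:
l gray
  k gray
  k black
  n gray
    o gray
      i gray
        e gray
          g gray
            g→k: k black — skip
            g→n: n is gray → back edge
First back edge: g → n.

g→n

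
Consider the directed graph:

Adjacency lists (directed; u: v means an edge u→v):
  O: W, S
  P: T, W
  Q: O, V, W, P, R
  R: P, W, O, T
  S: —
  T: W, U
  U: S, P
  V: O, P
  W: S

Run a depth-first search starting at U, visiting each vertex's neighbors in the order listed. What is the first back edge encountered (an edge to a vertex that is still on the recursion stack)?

T→U

DFS from U (visiting each vertex's neighbors in the order listed); mark gray on enter, black on exit:
U gray
  S gray
  S black
  P gray
    T gray
      W gray
        W→S: S black — skip
      W black
      T→U: U is gray → back edge
First back edge: T → U.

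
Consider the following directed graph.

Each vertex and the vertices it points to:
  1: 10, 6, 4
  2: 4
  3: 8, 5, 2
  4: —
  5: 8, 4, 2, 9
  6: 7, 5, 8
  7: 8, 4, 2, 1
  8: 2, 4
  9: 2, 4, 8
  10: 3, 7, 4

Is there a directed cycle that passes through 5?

No

5 lies on a cycle iff there is a path from 5 back to itself.
Exploring from 5, it never reaches itself; equivalently, its strongly connected component is a singleton.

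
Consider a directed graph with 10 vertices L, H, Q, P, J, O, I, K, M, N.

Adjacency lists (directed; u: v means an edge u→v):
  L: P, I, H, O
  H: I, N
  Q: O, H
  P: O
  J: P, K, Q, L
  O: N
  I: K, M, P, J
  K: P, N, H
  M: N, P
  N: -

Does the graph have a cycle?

DFS with white/gray/black marking, starting from N:
N gray
N black
L gray
  P gray
    O gray
      O→N: N black — skip
    O black
  P black
  I gray
    K gray
      K→P: P black — skip
      K→N: N black — skip
      H gray
        H→I: I is gray → back edge
Back edge found, so a cycle exists: I → K → H → I.

Yes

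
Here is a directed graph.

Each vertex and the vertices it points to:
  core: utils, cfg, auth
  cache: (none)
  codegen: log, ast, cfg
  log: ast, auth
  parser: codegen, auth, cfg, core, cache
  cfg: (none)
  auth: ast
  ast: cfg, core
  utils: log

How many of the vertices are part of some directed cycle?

5

A vertex is on a directed cycle iff it belongs to a strongly connected component of size ≥ 2 (or has a self-loop).
The vertices on cycles are {ast, log, auth, core, utils} — 5 in total.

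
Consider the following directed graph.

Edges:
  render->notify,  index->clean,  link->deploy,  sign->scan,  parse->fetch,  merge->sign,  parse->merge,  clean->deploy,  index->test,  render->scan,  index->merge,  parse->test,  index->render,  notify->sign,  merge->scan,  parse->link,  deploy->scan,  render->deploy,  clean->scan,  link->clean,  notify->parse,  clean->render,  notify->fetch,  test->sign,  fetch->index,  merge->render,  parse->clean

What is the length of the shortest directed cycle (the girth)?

4

For each vertex v, BFS finds the shortest path from v back to v.
The shortest such closed walk is notify → parse → merge → render → notify, length 4.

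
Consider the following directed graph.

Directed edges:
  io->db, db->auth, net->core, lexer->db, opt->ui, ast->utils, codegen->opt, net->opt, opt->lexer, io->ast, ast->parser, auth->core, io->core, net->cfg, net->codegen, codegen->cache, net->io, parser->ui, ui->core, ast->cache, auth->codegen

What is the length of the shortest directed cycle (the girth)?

5

For each vertex v, BFS finds the shortest path from v back to v.
The shortest such closed walk is codegen → opt → lexer → db → auth → codegen, length 5.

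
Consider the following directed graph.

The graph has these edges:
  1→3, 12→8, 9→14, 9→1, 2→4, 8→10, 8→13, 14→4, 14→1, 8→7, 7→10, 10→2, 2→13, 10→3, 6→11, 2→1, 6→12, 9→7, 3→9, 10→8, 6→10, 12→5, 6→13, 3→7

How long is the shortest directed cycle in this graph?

2

For each vertex v, BFS finds the shortest path from v back to v.
The shortest such closed walk is 10 → 8 → 10, length 2.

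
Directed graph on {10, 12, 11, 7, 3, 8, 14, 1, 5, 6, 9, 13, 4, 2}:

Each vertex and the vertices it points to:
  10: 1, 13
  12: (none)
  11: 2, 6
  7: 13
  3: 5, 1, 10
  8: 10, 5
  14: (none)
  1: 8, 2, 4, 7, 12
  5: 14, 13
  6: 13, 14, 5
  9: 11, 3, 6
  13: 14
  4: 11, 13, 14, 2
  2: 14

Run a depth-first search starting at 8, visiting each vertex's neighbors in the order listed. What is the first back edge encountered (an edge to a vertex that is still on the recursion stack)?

1→8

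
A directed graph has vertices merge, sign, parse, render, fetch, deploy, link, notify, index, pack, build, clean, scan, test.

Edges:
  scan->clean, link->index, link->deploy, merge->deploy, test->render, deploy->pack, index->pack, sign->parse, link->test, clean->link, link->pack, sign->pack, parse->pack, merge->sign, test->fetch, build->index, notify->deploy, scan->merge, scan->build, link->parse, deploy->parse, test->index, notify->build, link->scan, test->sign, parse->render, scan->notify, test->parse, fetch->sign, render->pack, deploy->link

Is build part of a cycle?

build lies on a cycle iff there is a path from build back to itself.
Exploring from build, it never reaches itself; equivalently, its strongly connected component is a singleton.

No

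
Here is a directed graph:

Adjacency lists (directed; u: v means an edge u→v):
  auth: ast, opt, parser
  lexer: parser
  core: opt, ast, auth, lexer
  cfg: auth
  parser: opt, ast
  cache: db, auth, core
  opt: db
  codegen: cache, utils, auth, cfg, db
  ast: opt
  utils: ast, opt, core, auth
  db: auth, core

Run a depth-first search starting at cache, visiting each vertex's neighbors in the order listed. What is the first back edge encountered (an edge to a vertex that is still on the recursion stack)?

opt→db

DFS from cache (visiting each vertex's neighbors in the order listed); mark gray on enter, black on exit:
cache gray
  db gray
    auth gray
      ast gray
        opt gray
          opt→db: db is gray → back edge
First back edge: opt → db.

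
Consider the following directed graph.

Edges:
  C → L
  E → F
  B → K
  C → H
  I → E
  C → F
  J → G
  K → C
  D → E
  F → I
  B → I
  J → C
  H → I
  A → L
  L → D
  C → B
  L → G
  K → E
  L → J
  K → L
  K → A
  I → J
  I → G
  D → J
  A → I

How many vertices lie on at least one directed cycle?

A vertex is on a directed cycle iff it belongs to a strongly connected component of size ≥ 2 (or has a self-loop).
The vertices on cycles are {A, B, C, D, E, F, H, I, J, K, L} — 11 in total.

11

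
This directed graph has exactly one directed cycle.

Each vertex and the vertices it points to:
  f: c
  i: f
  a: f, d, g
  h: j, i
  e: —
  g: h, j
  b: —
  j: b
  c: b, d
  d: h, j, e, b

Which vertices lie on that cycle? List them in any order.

c, d, f, h, i

DFS with gray/black marking from d:
d gray
  h gray
    j gray
      b gray
      b black
    j black
    i gray
      f gray
        c gray
          c→b: b black — skip
          c→d: d is gray → back edge
Back edge closes the cycle d → h → i → f → c → d; its vertices are {c, d, f, h, i}.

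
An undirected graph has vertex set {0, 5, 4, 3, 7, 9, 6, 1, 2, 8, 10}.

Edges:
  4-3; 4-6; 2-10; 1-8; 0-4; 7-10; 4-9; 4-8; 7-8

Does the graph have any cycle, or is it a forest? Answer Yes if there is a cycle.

No

DFS, tracking each vertex's parent; an edge to a visited non-parent vertex closes a cycle.
Start from 3:
visit 3 (parent –)
  visit 4 (parent 3)
    visit 9 (parent 4)
      9–4: parent, skip
    visit 0 (parent 4)
      0–4: parent, skip
    visit 6 (parent 4)
      6–4: parent, skip
    4–3: parent, skip
    visit 8 (parent 4)
      visit 1 (parent 8)
        1–8: parent, skip
      8–4: parent, skip
      visit 7 (parent 8)
        7–8: parent, skip
        visit 10 (parent 7)
          10–7: parent, skip
          visit 2 (parent 10)
            2–10: parent, skip
visit 5 (parent –)
No non-parent visited neighbor found — the graph is a forest.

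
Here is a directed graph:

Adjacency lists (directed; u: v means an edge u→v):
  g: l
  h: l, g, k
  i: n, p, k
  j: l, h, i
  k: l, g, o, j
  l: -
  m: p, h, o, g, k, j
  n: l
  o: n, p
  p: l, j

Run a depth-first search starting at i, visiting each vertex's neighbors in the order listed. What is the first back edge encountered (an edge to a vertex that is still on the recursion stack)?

o->p

DFS from i (visiting each vertex's neighbors in the order listed); mark gray on enter, black on exit:
i gray
  n gray
    l gray
    l black
  n black
  p gray
    p→l: l black — skip
    j gray
      j→l: l black — skip
      h gray
        h→l: l black — skip
        g gray
          g→l: l black — skip
        g black
        k gray
          k→l: l black — skip
          k→g: g black — skip
          o gray
            o→n: n black — skip
            o→p: p is gray → back edge
First back edge: o → p.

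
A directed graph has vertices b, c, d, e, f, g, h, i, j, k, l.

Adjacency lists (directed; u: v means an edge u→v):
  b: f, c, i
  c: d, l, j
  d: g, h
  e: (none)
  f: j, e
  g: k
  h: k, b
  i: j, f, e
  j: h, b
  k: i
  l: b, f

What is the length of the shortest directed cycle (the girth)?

For each vertex v, BFS finds the shortest path from v back to v.
The shortest such closed walk is l → b → c → l, length 3.

3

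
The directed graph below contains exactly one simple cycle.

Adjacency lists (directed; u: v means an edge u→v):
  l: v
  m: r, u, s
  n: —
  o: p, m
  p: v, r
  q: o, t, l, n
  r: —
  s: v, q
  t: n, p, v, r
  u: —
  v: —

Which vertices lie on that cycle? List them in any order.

DFS with gray/black marking from q:
q gray
  o gray
    p gray
      v gray
      v black
      r gray
      r black
    p black
    m gray
      m→r: r black — skip
      u gray
      u black
      s gray
        s→v: v black — skip
        s→q: q is gray → back edge
Back edge closes the cycle q → o → m → s → q; its vertices are {m, o, q, s}.

m, o, q, s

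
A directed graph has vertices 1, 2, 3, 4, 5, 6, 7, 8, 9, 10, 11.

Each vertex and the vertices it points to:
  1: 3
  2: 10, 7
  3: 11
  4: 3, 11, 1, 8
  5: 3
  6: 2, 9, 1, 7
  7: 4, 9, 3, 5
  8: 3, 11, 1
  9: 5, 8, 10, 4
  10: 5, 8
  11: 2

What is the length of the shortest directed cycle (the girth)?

For each vertex v, BFS finds the shortest path from v back to v.
The shortest such closed walk is 7 → 4 → 11 → 2 → 7, length 4.

4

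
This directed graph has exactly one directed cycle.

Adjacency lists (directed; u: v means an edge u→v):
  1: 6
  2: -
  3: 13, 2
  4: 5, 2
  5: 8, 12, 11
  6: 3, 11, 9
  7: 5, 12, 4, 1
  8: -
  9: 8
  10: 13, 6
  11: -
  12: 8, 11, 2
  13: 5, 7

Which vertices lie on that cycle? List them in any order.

1, 3, 6, 7, 13

DFS with gray/black marking from 13:
13 gray
  5 gray
    8 gray
    8 black
    12 gray
      12→8: 8 black — skip
      11 gray
      11 black
      2 gray
      2 black
    12 black
    5→11: 11 black — skip
  5 black
  7 gray
    7→5: 5 black — skip
    7→12: 12 black — skip
    4 gray
      4→5: 5 black — skip
      4→2: 2 black — skip
    4 black
    1 gray
      6 gray
        3 gray
          3→13: 13 is gray → back edge
Back edge closes the cycle 13 → 7 → 1 → 6 → 3 → 13; its vertices are {1, 3, 6, 7, 13}.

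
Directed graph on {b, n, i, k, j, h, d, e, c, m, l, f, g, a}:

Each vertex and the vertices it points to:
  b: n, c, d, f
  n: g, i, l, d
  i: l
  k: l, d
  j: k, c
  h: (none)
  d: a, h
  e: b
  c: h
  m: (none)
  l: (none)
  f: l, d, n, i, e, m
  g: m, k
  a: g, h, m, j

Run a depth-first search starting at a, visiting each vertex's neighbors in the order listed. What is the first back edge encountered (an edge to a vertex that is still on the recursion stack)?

DFS from a (visiting each vertex's neighbors in the order listed); mark gray on enter, black on exit:
a gray
  g gray
    m gray
    m black
    k gray
      l gray
      l black
      d gray
        d→a: a is gray → back edge
First back edge: d → a.

d→a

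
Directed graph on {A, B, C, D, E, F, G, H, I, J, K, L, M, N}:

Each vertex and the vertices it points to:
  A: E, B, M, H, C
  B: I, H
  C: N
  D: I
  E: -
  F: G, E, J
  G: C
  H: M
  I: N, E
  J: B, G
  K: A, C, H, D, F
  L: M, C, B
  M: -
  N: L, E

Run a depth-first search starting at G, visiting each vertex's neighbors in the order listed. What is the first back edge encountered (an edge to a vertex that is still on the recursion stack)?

L→C

DFS from G (visiting each vertex's neighbors in the order listed); mark gray on enter, black on exit:
G gray
  C gray
    N gray
      L gray
        M gray
        M black
        L→C: C is gray → back edge
First back edge: L → C.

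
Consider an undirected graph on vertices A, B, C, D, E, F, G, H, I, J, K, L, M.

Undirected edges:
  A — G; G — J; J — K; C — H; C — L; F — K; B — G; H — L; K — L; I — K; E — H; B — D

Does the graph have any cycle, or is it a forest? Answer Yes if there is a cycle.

Yes

DFS, tracking each vertex's parent; an edge to a visited non-parent vertex closes a cycle.
Start from D:
visit D (parent –)
  visit B (parent D)
    visit G (parent B)
      visit A (parent G)
        A–G: parent, skip
      G–B: parent, skip
      visit J (parent G)
        visit K (parent J)
          visit L (parent K)
            visit H (parent L)
              H–L: parent, skip
              visit C (parent H)
                C–L: L visited and ≠ parent → cycle
Cycle: L – H – C – L.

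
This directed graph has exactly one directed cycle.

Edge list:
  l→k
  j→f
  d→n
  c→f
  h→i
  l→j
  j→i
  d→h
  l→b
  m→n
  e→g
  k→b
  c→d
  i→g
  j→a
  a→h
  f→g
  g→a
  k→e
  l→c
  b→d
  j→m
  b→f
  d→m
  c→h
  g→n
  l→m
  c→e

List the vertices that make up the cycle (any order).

DFS with gray/black marking from h:
h gray
  i gray
    g gray
      n gray
      n black
      a gray
        a→h: h is gray → back edge
Back edge closes the cycle h → i → g → a → h; its vertices are {a, g, h, i}.

a, g, h, i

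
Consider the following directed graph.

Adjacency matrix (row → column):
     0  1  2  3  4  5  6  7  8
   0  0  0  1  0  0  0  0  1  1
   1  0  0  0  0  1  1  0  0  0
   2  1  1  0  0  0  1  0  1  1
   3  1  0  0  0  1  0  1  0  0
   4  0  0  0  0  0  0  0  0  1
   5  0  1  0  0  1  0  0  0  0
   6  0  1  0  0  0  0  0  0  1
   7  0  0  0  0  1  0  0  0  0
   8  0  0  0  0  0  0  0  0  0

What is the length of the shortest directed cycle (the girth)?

2

For each vertex v, BFS finds the shortest path from v back to v.
The shortest such closed walk is 0 → 2 → 0, length 2.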